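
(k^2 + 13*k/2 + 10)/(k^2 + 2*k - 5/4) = 2*(k + 4)/(2*k - 1)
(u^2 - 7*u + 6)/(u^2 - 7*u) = (u^2 - 7*u + 6)/(u*(u - 7))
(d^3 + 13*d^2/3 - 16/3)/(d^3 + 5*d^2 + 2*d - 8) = (d + 4/3)/(d + 2)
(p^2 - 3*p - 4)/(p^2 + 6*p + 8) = (p^2 - 3*p - 4)/(p^2 + 6*p + 8)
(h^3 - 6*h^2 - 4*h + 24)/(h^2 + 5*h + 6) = (h^2 - 8*h + 12)/(h + 3)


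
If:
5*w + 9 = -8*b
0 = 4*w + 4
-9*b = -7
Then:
No Solution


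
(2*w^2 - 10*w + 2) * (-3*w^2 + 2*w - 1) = -6*w^4 + 34*w^3 - 28*w^2 + 14*w - 2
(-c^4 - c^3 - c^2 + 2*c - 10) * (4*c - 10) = -4*c^5 + 6*c^4 + 6*c^3 + 18*c^2 - 60*c + 100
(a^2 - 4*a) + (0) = a^2 - 4*a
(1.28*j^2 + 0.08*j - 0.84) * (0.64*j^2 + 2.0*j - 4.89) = 0.8192*j^4 + 2.6112*j^3 - 6.6368*j^2 - 2.0712*j + 4.1076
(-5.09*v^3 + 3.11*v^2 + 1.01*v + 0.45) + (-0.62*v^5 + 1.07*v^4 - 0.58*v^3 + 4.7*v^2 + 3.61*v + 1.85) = -0.62*v^5 + 1.07*v^4 - 5.67*v^3 + 7.81*v^2 + 4.62*v + 2.3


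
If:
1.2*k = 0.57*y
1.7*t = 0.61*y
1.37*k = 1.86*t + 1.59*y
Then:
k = 0.00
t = 0.00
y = 0.00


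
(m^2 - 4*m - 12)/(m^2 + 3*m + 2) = (m - 6)/(m + 1)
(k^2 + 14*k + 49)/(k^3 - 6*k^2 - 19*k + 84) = (k^2 + 14*k + 49)/(k^3 - 6*k^2 - 19*k + 84)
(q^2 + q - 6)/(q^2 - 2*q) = (q + 3)/q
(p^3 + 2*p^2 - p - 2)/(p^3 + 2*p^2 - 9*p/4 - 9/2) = 4*(p^2 - 1)/(4*p^2 - 9)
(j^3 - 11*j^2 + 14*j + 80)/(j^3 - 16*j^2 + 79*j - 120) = (j + 2)/(j - 3)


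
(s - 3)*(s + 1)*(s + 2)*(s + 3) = s^4 + 3*s^3 - 7*s^2 - 27*s - 18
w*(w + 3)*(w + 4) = w^3 + 7*w^2 + 12*w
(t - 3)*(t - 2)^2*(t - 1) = t^4 - 8*t^3 + 23*t^2 - 28*t + 12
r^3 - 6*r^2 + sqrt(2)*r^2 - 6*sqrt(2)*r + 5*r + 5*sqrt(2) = (r - 5)*(r - 1)*(r + sqrt(2))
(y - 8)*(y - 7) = y^2 - 15*y + 56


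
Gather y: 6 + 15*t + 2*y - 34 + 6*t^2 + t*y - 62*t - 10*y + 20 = 6*t^2 - 47*t + y*(t - 8) - 8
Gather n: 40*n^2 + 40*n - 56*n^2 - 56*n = -16*n^2 - 16*n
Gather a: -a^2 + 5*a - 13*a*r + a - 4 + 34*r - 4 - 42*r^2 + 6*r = -a^2 + a*(6 - 13*r) - 42*r^2 + 40*r - 8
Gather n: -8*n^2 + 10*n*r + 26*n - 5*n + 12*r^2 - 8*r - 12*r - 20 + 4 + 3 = -8*n^2 + n*(10*r + 21) + 12*r^2 - 20*r - 13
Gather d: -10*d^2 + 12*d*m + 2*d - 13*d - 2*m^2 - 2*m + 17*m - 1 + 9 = -10*d^2 + d*(12*m - 11) - 2*m^2 + 15*m + 8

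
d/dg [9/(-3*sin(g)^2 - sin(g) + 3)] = 9*(6*sin(g) + 1)*cos(g)/(sin(g) - 3*cos(g)^2)^2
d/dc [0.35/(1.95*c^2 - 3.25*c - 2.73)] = (1.1375 - 1.365*c)/(-1.95*c^2 + 3.25*c + 2.73)^2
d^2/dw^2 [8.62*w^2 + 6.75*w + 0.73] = 17.2400000000000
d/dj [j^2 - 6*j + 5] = 2*j - 6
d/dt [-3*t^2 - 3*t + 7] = -6*t - 3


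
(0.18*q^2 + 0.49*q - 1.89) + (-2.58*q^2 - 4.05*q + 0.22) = -2.4*q^2 - 3.56*q - 1.67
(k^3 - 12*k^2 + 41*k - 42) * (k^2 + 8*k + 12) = k^5 - 4*k^4 - 43*k^3 + 142*k^2 + 156*k - 504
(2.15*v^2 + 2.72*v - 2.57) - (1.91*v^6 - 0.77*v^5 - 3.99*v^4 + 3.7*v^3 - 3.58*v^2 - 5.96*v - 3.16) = -1.91*v^6 + 0.77*v^5 + 3.99*v^4 - 3.7*v^3 + 5.73*v^2 + 8.68*v + 0.59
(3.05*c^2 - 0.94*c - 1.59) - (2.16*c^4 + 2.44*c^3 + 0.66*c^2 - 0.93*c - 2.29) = -2.16*c^4 - 2.44*c^3 + 2.39*c^2 - 0.0099999999999999*c + 0.7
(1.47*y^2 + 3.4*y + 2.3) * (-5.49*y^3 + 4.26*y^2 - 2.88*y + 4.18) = -8.0703*y^5 - 12.4038*y^4 - 2.3766*y^3 + 6.1506*y^2 + 7.588*y + 9.614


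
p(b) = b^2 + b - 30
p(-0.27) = -30.20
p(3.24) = -16.26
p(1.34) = -26.86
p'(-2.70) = -4.40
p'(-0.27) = 0.46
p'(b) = 2*b + 1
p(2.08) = -23.59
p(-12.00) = 102.00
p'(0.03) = 1.06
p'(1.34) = 3.68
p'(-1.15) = -1.30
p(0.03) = -29.97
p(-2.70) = -25.41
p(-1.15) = -29.83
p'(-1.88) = -2.76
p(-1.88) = -28.35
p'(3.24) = 7.48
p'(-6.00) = -11.00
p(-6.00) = 0.00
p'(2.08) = 5.16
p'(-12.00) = -23.00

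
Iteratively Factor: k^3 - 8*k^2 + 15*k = (k - 5)*(k^2 - 3*k) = (k - 5)*(k - 3)*(k)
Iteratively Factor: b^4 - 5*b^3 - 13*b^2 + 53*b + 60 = (b - 5)*(b^3 - 13*b - 12) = (b - 5)*(b - 4)*(b^2 + 4*b + 3) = (b - 5)*(b - 4)*(b + 1)*(b + 3)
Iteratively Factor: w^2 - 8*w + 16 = (w - 4)*(w - 4)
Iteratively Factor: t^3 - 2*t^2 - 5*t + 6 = (t - 1)*(t^2 - t - 6) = (t - 1)*(t + 2)*(t - 3)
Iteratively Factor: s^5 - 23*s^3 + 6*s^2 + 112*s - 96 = (s - 2)*(s^4 + 2*s^3 - 19*s^2 - 32*s + 48) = (s - 4)*(s - 2)*(s^3 + 6*s^2 + 5*s - 12) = (s - 4)*(s - 2)*(s - 1)*(s^2 + 7*s + 12) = (s - 4)*(s - 2)*(s - 1)*(s + 3)*(s + 4)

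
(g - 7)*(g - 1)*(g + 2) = g^3 - 6*g^2 - 9*g + 14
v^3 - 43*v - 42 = (v - 7)*(v + 1)*(v + 6)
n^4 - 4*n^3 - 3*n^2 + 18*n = n*(n - 3)^2*(n + 2)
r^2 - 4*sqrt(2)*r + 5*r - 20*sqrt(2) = (r + 5)*(r - 4*sqrt(2))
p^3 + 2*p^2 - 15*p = p*(p - 3)*(p + 5)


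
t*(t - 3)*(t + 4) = t^3 + t^2 - 12*t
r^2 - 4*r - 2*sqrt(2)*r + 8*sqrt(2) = (r - 4)*(r - 2*sqrt(2))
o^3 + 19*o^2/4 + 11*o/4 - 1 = (o - 1/4)*(o + 1)*(o + 4)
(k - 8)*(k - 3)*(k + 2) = k^3 - 9*k^2 + 2*k + 48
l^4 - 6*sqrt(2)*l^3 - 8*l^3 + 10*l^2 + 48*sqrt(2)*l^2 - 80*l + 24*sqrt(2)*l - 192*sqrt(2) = (l - 8)*(l - 4*sqrt(2))*(l - 3*sqrt(2))*(l + sqrt(2))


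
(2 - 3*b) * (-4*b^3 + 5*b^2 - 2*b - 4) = 12*b^4 - 23*b^3 + 16*b^2 + 8*b - 8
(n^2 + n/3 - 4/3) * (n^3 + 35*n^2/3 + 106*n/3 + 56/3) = n^5 + 12*n^4 + 341*n^3/9 + 134*n^2/9 - 368*n/9 - 224/9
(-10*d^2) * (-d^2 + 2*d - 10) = 10*d^4 - 20*d^3 + 100*d^2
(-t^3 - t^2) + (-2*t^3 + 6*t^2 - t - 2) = -3*t^3 + 5*t^2 - t - 2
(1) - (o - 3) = 4 - o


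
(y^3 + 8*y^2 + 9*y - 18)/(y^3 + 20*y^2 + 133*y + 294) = (y^2 + 2*y - 3)/(y^2 + 14*y + 49)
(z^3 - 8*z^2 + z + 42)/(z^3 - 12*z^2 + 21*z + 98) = (z - 3)/(z - 7)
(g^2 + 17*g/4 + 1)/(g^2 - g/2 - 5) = (4*g^2 + 17*g + 4)/(2*(2*g^2 - g - 10))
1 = 1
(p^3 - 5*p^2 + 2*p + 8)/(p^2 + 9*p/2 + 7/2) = 2*(p^2 - 6*p + 8)/(2*p + 7)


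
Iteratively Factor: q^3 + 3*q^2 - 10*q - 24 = (q - 3)*(q^2 + 6*q + 8) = (q - 3)*(q + 2)*(q + 4)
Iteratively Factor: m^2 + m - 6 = (m + 3)*(m - 2)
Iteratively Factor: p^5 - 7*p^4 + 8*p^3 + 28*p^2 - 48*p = (p - 3)*(p^4 - 4*p^3 - 4*p^2 + 16*p) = (p - 3)*(p - 2)*(p^3 - 2*p^2 - 8*p) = (p - 3)*(p - 2)*(p + 2)*(p^2 - 4*p) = p*(p - 3)*(p - 2)*(p + 2)*(p - 4)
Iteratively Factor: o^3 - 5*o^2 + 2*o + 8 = (o + 1)*(o^2 - 6*o + 8) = (o - 2)*(o + 1)*(o - 4)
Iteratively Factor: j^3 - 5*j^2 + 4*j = (j)*(j^2 - 5*j + 4) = j*(j - 4)*(j - 1)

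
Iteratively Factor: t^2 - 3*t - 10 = (t + 2)*(t - 5)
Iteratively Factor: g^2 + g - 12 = (g - 3)*(g + 4)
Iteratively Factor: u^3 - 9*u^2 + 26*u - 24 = (u - 3)*(u^2 - 6*u + 8) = (u - 3)*(u - 2)*(u - 4)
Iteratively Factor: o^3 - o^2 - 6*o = (o)*(o^2 - o - 6) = o*(o - 3)*(o + 2)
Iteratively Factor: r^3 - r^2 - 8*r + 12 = (r - 2)*(r^2 + r - 6) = (r - 2)*(r + 3)*(r - 2)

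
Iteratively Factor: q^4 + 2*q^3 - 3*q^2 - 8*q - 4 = (q - 2)*(q^3 + 4*q^2 + 5*q + 2) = (q - 2)*(q + 1)*(q^2 + 3*q + 2) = (q - 2)*(q + 1)^2*(q + 2)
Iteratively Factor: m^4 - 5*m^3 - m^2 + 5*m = (m)*(m^3 - 5*m^2 - m + 5) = m*(m - 1)*(m^2 - 4*m - 5) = m*(m - 5)*(m - 1)*(m + 1)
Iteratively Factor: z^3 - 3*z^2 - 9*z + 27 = (z - 3)*(z^2 - 9) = (z - 3)*(z + 3)*(z - 3)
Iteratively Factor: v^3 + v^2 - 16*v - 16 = (v - 4)*(v^2 + 5*v + 4) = (v - 4)*(v + 1)*(v + 4)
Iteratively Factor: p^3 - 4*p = (p)*(p^2 - 4) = p*(p + 2)*(p - 2)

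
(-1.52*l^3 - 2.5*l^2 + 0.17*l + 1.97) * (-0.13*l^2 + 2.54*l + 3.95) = 0.1976*l^5 - 3.5358*l^4 - 12.3761*l^3 - 9.6993*l^2 + 5.6753*l + 7.7815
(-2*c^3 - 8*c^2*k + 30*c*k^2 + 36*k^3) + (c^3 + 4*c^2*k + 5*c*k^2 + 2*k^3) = -c^3 - 4*c^2*k + 35*c*k^2 + 38*k^3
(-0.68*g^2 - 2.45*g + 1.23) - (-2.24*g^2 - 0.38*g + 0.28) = 1.56*g^2 - 2.07*g + 0.95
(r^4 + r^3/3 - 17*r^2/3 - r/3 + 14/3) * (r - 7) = r^5 - 20*r^4/3 - 8*r^3 + 118*r^2/3 + 7*r - 98/3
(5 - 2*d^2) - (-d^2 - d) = -d^2 + d + 5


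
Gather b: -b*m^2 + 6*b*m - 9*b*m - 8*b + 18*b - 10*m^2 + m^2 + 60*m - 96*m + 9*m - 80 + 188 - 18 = b*(-m^2 - 3*m + 10) - 9*m^2 - 27*m + 90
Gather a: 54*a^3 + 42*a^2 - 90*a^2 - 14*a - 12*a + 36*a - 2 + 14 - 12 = 54*a^3 - 48*a^2 + 10*a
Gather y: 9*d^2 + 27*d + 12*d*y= 9*d^2 + 12*d*y + 27*d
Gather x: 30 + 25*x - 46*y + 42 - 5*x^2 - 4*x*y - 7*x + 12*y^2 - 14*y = -5*x^2 + x*(18 - 4*y) + 12*y^2 - 60*y + 72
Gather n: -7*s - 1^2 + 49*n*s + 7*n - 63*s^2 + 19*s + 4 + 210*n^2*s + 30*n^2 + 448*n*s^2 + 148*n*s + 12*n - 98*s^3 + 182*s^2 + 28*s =n^2*(210*s + 30) + n*(448*s^2 + 197*s + 19) - 98*s^3 + 119*s^2 + 40*s + 3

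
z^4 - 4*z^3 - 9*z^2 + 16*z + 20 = (z - 5)*(z - 2)*(z + 1)*(z + 2)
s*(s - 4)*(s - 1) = s^3 - 5*s^2 + 4*s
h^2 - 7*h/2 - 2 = (h - 4)*(h + 1/2)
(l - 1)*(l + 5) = l^2 + 4*l - 5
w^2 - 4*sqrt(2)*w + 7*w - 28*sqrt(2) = (w + 7)*(w - 4*sqrt(2))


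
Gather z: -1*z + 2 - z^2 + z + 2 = 4 - z^2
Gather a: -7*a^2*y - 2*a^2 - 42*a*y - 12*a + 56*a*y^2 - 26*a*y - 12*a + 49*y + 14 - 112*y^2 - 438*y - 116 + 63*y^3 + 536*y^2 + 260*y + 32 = a^2*(-7*y - 2) + a*(56*y^2 - 68*y - 24) + 63*y^3 + 424*y^2 - 129*y - 70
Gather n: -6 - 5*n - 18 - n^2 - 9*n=-n^2 - 14*n - 24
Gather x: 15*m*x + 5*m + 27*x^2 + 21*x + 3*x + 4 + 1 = 5*m + 27*x^2 + x*(15*m + 24) + 5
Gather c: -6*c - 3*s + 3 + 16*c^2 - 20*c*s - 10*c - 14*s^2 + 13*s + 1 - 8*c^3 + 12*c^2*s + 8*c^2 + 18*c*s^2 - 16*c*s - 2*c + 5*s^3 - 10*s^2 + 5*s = -8*c^3 + c^2*(12*s + 24) + c*(18*s^2 - 36*s - 18) + 5*s^3 - 24*s^2 + 15*s + 4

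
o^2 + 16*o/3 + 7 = (o + 7/3)*(o + 3)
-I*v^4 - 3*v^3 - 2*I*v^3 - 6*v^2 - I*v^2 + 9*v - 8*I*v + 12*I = (v + 3)*(v - 4*I)*(v + I)*(-I*v + I)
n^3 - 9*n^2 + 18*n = n*(n - 6)*(n - 3)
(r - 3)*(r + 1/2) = r^2 - 5*r/2 - 3/2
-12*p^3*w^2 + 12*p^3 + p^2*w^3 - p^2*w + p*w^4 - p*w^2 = (-3*p + w)*(4*p + w)*(w - 1)*(p*w + p)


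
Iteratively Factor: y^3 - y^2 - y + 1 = (y - 1)*(y^2 - 1) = (y - 1)^2*(y + 1)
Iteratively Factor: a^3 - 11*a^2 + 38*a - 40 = (a - 4)*(a^2 - 7*a + 10) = (a - 5)*(a - 4)*(a - 2)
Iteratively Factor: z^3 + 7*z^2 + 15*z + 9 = (z + 1)*(z^2 + 6*z + 9) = (z + 1)*(z + 3)*(z + 3)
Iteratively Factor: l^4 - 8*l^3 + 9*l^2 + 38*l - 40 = (l + 2)*(l^3 - 10*l^2 + 29*l - 20) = (l - 1)*(l + 2)*(l^2 - 9*l + 20) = (l - 5)*(l - 1)*(l + 2)*(l - 4)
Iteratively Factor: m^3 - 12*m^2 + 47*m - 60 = (m - 5)*(m^2 - 7*m + 12) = (m - 5)*(m - 3)*(m - 4)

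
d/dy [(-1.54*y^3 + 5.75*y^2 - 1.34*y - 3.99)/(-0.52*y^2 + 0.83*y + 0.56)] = (0.8008*y^4 - 2.5564*y^3 + 1.4885*y^2 + 2.2904*y + 2.5613)/(0.2704*y^4 - 0.8632*y^3 + 0.1065*y^2 + 0.9296*y + 0.3136)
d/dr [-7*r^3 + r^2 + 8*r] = -21*r^2 + 2*r + 8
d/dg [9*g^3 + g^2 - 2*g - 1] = 27*g^2 + 2*g - 2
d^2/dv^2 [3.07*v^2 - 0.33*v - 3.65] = 6.14000000000000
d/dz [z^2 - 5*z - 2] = 2*z - 5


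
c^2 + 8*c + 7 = (c + 1)*(c + 7)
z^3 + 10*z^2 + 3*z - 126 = (z - 3)*(z + 6)*(z + 7)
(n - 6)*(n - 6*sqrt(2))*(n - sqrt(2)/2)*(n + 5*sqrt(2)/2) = n^4 - 6*n^3 - 4*sqrt(2)*n^3 - 53*n^2/2 + 24*sqrt(2)*n^2 + 15*sqrt(2)*n + 159*n - 90*sqrt(2)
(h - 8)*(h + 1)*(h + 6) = h^3 - h^2 - 50*h - 48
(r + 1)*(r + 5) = r^2 + 6*r + 5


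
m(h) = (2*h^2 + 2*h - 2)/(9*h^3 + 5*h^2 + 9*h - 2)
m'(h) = (4*h + 2)/(9*h^3 + 5*h^2 + 9*h - 2) + (-27*h^2 - 10*h - 9)*(2*h^2 + 2*h - 2)/(9*h^3 + 5*h^2 + 9*h - 2)^2 = 2*(-9*h^4 - 18*h^3 + 31*h^2 + 6*h + 7)/(81*h^6 + 90*h^5 + 187*h^4 + 54*h^3 + 61*h^2 - 36*h + 4)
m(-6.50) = -0.03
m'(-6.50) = -0.00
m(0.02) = 1.08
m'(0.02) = 4.32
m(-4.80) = -0.04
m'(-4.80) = -0.00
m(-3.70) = -0.04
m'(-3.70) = -0.00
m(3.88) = 0.06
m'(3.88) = -0.01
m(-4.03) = -0.04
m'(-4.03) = -0.00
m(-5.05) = -0.04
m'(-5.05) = -0.00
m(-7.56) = -0.03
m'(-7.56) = -0.00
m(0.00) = 1.00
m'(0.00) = 3.50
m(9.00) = 0.03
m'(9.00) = 0.00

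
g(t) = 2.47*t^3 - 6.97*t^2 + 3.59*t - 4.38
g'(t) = 7.41*t^2 - 13.94*t + 3.59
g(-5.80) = -741.60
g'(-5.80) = 333.71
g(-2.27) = -77.34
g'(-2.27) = 73.42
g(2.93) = 8.43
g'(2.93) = 26.36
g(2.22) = -3.74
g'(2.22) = 9.16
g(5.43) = 205.06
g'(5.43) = 146.38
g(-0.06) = -4.62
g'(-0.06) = 4.45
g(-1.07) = -19.23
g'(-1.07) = 26.99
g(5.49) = 213.96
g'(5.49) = 150.40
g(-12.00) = -5319.30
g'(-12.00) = 1237.91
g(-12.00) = -5319.30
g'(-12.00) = 1237.91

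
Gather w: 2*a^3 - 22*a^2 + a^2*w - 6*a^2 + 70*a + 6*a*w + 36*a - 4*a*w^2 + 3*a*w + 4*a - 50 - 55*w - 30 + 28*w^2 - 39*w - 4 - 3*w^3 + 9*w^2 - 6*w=2*a^3 - 28*a^2 + 110*a - 3*w^3 + w^2*(37 - 4*a) + w*(a^2 + 9*a - 100) - 84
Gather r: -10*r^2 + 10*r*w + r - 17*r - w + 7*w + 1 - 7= -10*r^2 + r*(10*w - 16) + 6*w - 6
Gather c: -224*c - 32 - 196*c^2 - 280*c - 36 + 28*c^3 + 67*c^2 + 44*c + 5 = 28*c^3 - 129*c^2 - 460*c - 63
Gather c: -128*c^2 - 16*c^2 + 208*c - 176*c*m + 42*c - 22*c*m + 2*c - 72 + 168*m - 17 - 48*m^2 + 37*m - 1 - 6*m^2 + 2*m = -144*c^2 + c*(252 - 198*m) - 54*m^2 + 207*m - 90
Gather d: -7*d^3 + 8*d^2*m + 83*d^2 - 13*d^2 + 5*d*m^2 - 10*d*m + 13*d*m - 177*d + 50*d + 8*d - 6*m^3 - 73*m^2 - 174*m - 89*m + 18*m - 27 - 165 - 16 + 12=-7*d^3 + d^2*(8*m + 70) + d*(5*m^2 + 3*m - 119) - 6*m^3 - 73*m^2 - 245*m - 196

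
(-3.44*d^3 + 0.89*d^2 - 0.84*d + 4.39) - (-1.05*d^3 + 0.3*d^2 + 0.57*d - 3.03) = -2.39*d^3 + 0.59*d^2 - 1.41*d + 7.42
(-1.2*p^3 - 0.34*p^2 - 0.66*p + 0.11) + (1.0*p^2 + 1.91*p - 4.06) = -1.2*p^3 + 0.66*p^2 + 1.25*p - 3.95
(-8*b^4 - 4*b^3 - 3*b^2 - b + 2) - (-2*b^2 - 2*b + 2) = -8*b^4 - 4*b^3 - b^2 + b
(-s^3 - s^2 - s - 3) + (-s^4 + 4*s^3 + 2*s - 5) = -s^4 + 3*s^3 - s^2 + s - 8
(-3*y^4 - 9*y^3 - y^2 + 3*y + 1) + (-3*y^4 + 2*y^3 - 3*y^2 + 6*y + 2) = -6*y^4 - 7*y^3 - 4*y^2 + 9*y + 3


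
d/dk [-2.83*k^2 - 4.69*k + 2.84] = -5.66*k - 4.69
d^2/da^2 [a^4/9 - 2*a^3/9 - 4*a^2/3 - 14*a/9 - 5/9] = 4*a^2/3 - 4*a/3 - 8/3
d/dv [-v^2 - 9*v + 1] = -2*v - 9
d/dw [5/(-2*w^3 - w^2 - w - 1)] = 5*(6*w^2 + 2*w + 1)/(2*w^3 + w^2 + w + 1)^2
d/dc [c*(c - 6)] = 2*c - 6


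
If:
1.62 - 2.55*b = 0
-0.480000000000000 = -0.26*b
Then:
No Solution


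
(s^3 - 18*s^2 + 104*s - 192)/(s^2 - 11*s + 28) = (s^2 - 14*s + 48)/(s - 7)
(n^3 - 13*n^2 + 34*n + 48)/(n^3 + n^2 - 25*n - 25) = (n^2 - 14*n + 48)/(n^2 - 25)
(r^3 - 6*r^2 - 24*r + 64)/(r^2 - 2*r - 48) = (r^2 + 2*r - 8)/(r + 6)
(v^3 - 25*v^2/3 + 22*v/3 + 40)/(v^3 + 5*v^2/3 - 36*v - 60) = (v - 4)/(v + 6)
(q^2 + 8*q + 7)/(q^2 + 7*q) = (q + 1)/q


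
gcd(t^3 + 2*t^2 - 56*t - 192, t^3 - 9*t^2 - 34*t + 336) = t^2 - 2*t - 48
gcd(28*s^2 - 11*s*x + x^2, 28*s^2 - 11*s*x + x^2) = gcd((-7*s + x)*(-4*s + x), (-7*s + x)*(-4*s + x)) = 28*s^2 - 11*s*x + x^2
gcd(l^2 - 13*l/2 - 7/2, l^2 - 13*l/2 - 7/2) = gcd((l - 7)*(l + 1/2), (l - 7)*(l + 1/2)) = l^2 - 13*l/2 - 7/2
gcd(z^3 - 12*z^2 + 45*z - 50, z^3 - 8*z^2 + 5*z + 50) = z^2 - 10*z + 25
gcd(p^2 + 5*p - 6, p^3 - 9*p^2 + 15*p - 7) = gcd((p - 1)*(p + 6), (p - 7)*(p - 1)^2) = p - 1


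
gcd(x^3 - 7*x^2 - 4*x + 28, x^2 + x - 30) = 1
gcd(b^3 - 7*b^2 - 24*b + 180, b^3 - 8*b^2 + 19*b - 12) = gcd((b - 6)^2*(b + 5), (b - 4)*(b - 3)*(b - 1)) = 1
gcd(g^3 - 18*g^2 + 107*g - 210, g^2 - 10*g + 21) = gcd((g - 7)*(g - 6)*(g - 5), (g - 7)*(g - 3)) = g - 7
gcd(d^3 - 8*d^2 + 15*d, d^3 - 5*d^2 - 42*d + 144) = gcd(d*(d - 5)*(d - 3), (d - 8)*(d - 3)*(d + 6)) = d - 3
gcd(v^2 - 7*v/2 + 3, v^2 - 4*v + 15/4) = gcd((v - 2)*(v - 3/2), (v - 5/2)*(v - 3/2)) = v - 3/2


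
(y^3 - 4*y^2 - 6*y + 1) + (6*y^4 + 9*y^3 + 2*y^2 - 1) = 6*y^4 + 10*y^3 - 2*y^2 - 6*y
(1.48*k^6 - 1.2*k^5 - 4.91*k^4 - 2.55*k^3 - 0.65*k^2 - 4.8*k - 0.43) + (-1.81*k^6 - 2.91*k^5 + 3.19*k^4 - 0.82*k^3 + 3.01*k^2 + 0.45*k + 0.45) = -0.33*k^6 - 4.11*k^5 - 1.72*k^4 - 3.37*k^3 + 2.36*k^2 - 4.35*k + 0.02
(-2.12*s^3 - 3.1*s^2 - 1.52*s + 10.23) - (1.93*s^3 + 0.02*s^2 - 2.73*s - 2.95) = -4.05*s^3 - 3.12*s^2 + 1.21*s + 13.18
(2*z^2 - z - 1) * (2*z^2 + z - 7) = 4*z^4 - 17*z^2 + 6*z + 7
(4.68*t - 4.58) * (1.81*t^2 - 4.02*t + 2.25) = 8.4708*t^3 - 27.1034*t^2 + 28.9416*t - 10.305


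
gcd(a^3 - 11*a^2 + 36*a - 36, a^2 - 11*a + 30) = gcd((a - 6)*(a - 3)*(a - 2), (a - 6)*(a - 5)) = a - 6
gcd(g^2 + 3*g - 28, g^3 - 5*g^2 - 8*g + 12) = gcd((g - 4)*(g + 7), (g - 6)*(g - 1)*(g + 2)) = 1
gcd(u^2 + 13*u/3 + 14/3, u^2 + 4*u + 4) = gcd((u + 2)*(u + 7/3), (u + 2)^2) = u + 2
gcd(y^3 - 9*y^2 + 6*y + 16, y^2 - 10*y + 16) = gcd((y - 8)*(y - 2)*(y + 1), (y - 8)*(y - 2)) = y^2 - 10*y + 16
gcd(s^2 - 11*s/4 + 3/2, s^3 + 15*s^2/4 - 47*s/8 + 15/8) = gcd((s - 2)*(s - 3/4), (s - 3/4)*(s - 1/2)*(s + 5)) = s - 3/4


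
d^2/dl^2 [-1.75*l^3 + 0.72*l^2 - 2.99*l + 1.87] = 1.44 - 10.5*l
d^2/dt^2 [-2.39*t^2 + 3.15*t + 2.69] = -4.78000000000000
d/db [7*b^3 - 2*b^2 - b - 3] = 21*b^2 - 4*b - 1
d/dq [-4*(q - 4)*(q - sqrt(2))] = -8*q + 4*sqrt(2) + 16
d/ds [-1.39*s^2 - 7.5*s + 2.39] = -2.78*s - 7.5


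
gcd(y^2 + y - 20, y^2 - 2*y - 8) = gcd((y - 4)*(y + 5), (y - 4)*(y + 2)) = y - 4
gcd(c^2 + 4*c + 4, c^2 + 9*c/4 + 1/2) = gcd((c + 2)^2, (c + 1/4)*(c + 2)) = c + 2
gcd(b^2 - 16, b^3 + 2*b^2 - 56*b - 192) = b + 4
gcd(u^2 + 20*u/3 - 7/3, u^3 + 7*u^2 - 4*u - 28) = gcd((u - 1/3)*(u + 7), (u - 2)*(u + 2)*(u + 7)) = u + 7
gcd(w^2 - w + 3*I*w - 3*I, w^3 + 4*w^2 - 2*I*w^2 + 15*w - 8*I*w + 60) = w + 3*I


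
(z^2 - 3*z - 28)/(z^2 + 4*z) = (z - 7)/z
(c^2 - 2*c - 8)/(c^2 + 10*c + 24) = (c^2 - 2*c - 8)/(c^2 + 10*c + 24)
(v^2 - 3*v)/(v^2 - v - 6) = v/(v + 2)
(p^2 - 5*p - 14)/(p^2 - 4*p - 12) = (p - 7)/(p - 6)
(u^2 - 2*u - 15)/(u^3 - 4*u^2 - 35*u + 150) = (u + 3)/(u^2 + u - 30)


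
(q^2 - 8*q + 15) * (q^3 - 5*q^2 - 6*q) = q^5 - 13*q^4 + 49*q^3 - 27*q^2 - 90*q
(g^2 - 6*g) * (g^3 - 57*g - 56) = g^5 - 6*g^4 - 57*g^3 + 286*g^2 + 336*g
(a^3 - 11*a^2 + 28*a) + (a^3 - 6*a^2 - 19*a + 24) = 2*a^3 - 17*a^2 + 9*a + 24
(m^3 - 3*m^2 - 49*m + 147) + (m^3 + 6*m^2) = 2*m^3 + 3*m^2 - 49*m + 147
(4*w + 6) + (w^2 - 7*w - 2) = w^2 - 3*w + 4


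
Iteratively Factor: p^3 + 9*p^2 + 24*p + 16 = (p + 4)*(p^2 + 5*p + 4) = (p + 1)*(p + 4)*(p + 4)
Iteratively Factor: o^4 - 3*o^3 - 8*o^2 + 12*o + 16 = (o + 2)*(o^3 - 5*o^2 + 2*o + 8) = (o - 2)*(o + 2)*(o^2 - 3*o - 4) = (o - 4)*(o - 2)*(o + 2)*(o + 1)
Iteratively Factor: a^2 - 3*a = (a - 3)*(a)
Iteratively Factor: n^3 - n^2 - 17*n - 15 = (n - 5)*(n^2 + 4*n + 3) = (n - 5)*(n + 3)*(n + 1)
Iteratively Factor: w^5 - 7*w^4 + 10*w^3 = (w)*(w^4 - 7*w^3 + 10*w^2) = w^2*(w^3 - 7*w^2 + 10*w) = w^2*(w - 5)*(w^2 - 2*w) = w^3*(w - 5)*(w - 2)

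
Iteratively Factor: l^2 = (l)*(l)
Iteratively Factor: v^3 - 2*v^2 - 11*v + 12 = (v - 4)*(v^2 + 2*v - 3) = (v - 4)*(v + 3)*(v - 1)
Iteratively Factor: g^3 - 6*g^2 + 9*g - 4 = (g - 1)*(g^2 - 5*g + 4) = (g - 4)*(g - 1)*(g - 1)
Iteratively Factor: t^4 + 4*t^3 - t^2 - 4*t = (t)*(t^3 + 4*t^2 - t - 4) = t*(t + 4)*(t^2 - 1) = t*(t + 1)*(t + 4)*(t - 1)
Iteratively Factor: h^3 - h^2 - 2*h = (h + 1)*(h^2 - 2*h) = (h - 2)*(h + 1)*(h)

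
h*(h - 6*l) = h^2 - 6*h*l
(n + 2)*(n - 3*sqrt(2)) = n^2 - 3*sqrt(2)*n + 2*n - 6*sqrt(2)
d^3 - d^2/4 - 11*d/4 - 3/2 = (d - 2)*(d + 3/4)*(d + 1)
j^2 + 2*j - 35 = (j - 5)*(j + 7)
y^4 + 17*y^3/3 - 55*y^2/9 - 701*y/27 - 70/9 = (y - 7/3)*(y + 1/3)*(y + 5/3)*(y + 6)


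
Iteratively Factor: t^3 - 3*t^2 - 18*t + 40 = (t - 2)*(t^2 - t - 20) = (t - 5)*(t - 2)*(t + 4)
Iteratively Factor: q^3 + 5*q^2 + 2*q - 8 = (q - 1)*(q^2 + 6*q + 8) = (q - 1)*(q + 2)*(q + 4)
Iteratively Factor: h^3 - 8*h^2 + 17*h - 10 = (h - 5)*(h^2 - 3*h + 2) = (h - 5)*(h - 1)*(h - 2)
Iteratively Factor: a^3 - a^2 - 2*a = (a - 2)*(a^2 + a) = (a - 2)*(a + 1)*(a)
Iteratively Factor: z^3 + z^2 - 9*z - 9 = (z + 3)*(z^2 - 2*z - 3) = (z + 1)*(z + 3)*(z - 3)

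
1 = 1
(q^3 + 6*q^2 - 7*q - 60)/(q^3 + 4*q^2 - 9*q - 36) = (q + 5)/(q + 3)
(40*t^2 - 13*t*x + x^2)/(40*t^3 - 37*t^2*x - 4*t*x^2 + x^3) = (-5*t + x)/(-5*t^2 + 4*t*x + x^2)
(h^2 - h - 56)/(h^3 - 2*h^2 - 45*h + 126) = (h - 8)/(h^2 - 9*h + 18)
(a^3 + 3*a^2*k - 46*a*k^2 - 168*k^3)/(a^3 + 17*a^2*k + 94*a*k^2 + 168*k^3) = (a - 7*k)/(a + 7*k)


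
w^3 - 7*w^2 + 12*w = w*(w - 4)*(w - 3)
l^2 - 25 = (l - 5)*(l + 5)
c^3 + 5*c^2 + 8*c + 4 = (c + 1)*(c + 2)^2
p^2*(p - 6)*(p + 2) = p^4 - 4*p^3 - 12*p^2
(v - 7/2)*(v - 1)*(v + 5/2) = v^3 - 2*v^2 - 31*v/4 + 35/4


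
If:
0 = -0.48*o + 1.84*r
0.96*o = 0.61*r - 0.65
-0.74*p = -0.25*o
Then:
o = -0.81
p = -0.27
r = -0.21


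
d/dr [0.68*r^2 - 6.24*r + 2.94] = 1.36*r - 6.24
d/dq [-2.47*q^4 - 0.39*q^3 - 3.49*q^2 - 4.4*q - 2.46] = -9.88*q^3 - 1.17*q^2 - 6.98*q - 4.4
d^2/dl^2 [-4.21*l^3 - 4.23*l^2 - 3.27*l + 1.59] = -25.26*l - 8.46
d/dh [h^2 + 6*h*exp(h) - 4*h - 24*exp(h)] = 6*h*exp(h) + 2*h - 18*exp(h) - 4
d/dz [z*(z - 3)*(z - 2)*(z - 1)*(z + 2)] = 5*z^4 - 16*z^3 - 3*z^2 + 32*z - 12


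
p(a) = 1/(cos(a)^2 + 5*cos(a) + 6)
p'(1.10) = 0.07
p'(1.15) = 0.08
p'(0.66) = 0.04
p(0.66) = 0.09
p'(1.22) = 0.09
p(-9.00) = 0.44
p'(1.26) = 0.09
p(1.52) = 0.16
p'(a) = (2*sin(a)*cos(a) + 5*sin(a))/(cos(a)^2 + 5*cos(a) + 6)^2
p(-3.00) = 0.49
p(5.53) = 0.10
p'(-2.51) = -0.29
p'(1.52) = 0.13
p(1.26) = 0.13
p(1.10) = 0.12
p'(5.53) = -0.04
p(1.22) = 0.13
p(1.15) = 0.12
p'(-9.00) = -0.25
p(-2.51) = 0.38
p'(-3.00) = -0.10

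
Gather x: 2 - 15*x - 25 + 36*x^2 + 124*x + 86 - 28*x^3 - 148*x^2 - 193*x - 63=-28*x^3 - 112*x^2 - 84*x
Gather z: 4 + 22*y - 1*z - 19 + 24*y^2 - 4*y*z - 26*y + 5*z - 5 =24*y^2 - 4*y + z*(4 - 4*y) - 20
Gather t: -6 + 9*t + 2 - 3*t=6*t - 4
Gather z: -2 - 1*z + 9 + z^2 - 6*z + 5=z^2 - 7*z + 12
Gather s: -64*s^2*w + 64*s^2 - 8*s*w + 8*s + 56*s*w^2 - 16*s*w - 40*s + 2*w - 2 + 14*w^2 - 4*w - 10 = s^2*(64 - 64*w) + s*(56*w^2 - 24*w - 32) + 14*w^2 - 2*w - 12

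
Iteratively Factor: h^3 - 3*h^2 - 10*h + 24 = (h - 4)*(h^2 + h - 6) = (h - 4)*(h + 3)*(h - 2)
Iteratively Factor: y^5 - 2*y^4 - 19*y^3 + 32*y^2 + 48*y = (y - 4)*(y^4 + 2*y^3 - 11*y^2 - 12*y) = (y - 4)*(y - 3)*(y^3 + 5*y^2 + 4*y) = (y - 4)*(y - 3)*(y + 4)*(y^2 + y) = y*(y - 4)*(y - 3)*(y + 4)*(y + 1)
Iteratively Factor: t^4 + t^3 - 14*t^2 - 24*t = (t - 4)*(t^3 + 5*t^2 + 6*t) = (t - 4)*(t + 3)*(t^2 + 2*t) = t*(t - 4)*(t + 3)*(t + 2)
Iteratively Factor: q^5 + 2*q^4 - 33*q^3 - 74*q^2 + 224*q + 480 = (q - 5)*(q^4 + 7*q^3 + 2*q^2 - 64*q - 96) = (q - 5)*(q + 2)*(q^3 + 5*q^2 - 8*q - 48) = (q - 5)*(q - 3)*(q + 2)*(q^2 + 8*q + 16) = (q - 5)*(q - 3)*(q + 2)*(q + 4)*(q + 4)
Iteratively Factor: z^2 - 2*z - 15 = (z - 5)*(z + 3)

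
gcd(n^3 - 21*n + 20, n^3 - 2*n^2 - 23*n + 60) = n^2 + n - 20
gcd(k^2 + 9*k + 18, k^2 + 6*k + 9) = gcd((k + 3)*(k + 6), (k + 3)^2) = k + 3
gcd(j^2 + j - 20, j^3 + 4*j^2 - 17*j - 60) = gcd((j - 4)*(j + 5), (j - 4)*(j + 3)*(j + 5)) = j^2 + j - 20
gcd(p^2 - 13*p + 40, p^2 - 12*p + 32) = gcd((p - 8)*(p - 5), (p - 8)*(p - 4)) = p - 8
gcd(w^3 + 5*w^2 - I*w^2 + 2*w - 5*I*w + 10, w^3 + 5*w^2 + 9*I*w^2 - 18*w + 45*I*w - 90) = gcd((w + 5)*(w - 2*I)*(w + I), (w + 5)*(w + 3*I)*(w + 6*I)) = w + 5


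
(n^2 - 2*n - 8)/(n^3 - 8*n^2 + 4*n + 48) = 1/(n - 6)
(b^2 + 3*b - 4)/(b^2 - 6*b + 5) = (b + 4)/(b - 5)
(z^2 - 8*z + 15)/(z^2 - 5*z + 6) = (z - 5)/(z - 2)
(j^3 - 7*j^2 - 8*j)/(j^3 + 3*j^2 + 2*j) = (j - 8)/(j + 2)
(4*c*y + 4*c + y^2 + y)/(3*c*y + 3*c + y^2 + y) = (4*c + y)/(3*c + y)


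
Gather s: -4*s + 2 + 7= 9 - 4*s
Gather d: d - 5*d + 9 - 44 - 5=-4*d - 40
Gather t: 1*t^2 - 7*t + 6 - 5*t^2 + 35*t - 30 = -4*t^2 + 28*t - 24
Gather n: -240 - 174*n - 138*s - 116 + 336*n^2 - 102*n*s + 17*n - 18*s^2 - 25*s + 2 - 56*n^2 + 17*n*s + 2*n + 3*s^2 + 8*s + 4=280*n^2 + n*(-85*s - 155) - 15*s^2 - 155*s - 350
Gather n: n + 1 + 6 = n + 7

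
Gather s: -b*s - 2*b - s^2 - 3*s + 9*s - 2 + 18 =-2*b - s^2 + s*(6 - b) + 16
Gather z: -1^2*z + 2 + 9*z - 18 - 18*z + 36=20 - 10*z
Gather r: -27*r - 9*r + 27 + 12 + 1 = 40 - 36*r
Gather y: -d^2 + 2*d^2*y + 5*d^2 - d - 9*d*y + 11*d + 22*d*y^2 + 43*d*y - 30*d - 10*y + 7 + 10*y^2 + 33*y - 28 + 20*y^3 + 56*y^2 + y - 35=4*d^2 - 20*d + 20*y^3 + y^2*(22*d + 66) + y*(2*d^2 + 34*d + 24) - 56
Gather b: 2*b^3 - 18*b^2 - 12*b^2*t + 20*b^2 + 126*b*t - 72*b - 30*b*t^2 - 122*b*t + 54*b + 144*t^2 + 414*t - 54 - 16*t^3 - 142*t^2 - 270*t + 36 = 2*b^3 + b^2*(2 - 12*t) + b*(-30*t^2 + 4*t - 18) - 16*t^3 + 2*t^2 + 144*t - 18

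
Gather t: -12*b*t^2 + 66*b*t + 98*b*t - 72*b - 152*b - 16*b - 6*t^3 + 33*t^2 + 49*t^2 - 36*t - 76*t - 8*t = -240*b - 6*t^3 + t^2*(82 - 12*b) + t*(164*b - 120)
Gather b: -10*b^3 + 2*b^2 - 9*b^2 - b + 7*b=-10*b^3 - 7*b^2 + 6*b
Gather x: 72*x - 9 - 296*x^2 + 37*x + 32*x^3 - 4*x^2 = 32*x^3 - 300*x^2 + 109*x - 9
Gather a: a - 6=a - 6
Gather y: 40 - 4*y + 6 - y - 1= 45 - 5*y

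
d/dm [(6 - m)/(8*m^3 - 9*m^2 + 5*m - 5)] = (-8*m^3 + 9*m^2 - 5*m + (m - 6)*(24*m^2 - 18*m + 5) + 5)/(8*m^3 - 9*m^2 + 5*m - 5)^2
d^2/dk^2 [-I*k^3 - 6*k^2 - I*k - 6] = -6*I*k - 12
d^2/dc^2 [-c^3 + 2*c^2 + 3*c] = 4 - 6*c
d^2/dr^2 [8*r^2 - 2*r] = 16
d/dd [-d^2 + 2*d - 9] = 2 - 2*d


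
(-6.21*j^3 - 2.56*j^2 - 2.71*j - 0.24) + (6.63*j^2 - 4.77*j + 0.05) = -6.21*j^3 + 4.07*j^2 - 7.48*j - 0.19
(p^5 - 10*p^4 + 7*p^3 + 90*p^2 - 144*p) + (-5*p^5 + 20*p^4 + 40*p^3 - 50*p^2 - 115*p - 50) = -4*p^5 + 10*p^4 + 47*p^3 + 40*p^2 - 259*p - 50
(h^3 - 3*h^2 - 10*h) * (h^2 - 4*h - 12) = h^5 - 7*h^4 - 10*h^3 + 76*h^2 + 120*h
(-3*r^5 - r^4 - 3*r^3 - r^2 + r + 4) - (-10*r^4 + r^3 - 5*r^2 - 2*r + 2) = -3*r^5 + 9*r^4 - 4*r^3 + 4*r^2 + 3*r + 2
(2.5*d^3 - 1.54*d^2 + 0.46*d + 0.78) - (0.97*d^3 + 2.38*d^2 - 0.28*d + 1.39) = 1.53*d^3 - 3.92*d^2 + 0.74*d - 0.61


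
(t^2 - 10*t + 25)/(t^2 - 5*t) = (t - 5)/t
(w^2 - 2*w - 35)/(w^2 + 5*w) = (w - 7)/w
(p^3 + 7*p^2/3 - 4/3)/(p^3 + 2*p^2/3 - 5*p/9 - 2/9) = 3*(p + 2)/(3*p + 1)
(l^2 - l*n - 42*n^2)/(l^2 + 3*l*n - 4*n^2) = (l^2 - l*n - 42*n^2)/(l^2 + 3*l*n - 4*n^2)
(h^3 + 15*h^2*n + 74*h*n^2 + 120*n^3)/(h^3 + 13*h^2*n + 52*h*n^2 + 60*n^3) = (h + 4*n)/(h + 2*n)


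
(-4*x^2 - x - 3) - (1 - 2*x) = -4*x^2 + x - 4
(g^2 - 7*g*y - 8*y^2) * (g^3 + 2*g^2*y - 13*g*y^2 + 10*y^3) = g^5 - 5*g^4*y - 35*g^3*y^2 + 85*g^2*y^3 + 34*g*y^4 - 80*y^5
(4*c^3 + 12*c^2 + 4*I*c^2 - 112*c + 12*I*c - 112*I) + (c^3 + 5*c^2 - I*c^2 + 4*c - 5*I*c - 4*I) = 5*c^3 + 17*c^2 + 3*I*c^2 - 108*c + 7*I*c - 116*I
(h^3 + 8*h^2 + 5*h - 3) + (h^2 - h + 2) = h^3 + 9*h^2 + 4*h - 1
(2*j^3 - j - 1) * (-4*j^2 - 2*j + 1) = -8*j^5 - 4*j^4 + 6*j^3 + 6*j^2 + j - 1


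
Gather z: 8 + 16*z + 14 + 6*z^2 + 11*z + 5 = 6*z^2 + 27*z + 27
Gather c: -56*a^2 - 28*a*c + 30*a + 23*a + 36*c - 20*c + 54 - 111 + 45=-56*a^2 + 53*a + c*(16 - 28*a) - 12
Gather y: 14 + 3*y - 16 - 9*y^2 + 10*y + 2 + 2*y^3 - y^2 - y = 2*y^3 - 10*y^2 + 12*y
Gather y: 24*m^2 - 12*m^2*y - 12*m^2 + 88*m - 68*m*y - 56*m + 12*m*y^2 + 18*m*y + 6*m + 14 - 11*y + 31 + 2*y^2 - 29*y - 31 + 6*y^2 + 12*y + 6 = 12*m^2 + 38*m + y^2*(12*m + 8) + y*(-12*m^2 - 50*m - 28) + 20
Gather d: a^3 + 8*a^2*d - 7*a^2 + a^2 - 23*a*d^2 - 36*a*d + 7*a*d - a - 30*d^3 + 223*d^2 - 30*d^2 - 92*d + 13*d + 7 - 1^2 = a^3 - 6*a^2 - a - 30*d^3 + d^2*(193 - 23*a) + d*(8*a^2 - 29*a - 79) + 6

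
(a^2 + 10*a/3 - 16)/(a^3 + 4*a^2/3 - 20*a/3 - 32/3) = (a + 6)/(a^2 + 4*a + 4)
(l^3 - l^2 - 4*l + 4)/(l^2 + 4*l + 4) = (l^2 - 3*l + 2)/(l + 2)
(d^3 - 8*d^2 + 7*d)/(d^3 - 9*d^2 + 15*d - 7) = d/(d - 1)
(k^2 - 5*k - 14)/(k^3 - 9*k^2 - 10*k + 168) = (k + 2)/(k^2 - 2*k - 24)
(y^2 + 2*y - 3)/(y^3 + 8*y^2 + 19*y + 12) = (y - 1)/(y^2 + 5*y + 4)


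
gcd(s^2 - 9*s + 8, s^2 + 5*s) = 1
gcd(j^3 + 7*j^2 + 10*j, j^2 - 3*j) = j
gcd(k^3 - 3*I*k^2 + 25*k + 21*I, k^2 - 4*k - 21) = 1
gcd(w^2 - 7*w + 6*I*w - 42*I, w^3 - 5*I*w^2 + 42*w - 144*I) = w + 6*I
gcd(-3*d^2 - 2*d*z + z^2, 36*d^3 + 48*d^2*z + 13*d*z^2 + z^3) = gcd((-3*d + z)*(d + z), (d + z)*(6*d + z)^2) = d + z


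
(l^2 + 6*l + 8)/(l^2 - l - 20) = (l + 2)/(l - 5)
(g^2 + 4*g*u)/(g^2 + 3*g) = (g + 4*u)/(g + 3)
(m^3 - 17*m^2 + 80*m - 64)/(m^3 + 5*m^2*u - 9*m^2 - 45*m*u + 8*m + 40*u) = (m - 8)/(m + 5*u)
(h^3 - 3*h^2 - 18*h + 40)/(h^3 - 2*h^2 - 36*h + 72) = (h^2 - h - 20)/(h^2 - 36)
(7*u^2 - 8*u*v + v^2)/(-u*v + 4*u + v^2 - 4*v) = (-7*u + v)/(v - 4)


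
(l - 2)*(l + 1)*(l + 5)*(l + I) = l^4 + 4*l^3 + I*l^3 - 7*l^2 + 4*I*l^2 - 10*l - 7*I*l - 10*I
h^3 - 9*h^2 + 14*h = h*(h - 7)*(h - 2)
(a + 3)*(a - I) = a^2 + 3*a - I*a - 3*I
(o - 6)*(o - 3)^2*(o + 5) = o^4 - 7*o^3 - 15*o^2 + 171*o - 270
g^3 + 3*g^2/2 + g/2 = g*(g + 1/2)*(g + 1)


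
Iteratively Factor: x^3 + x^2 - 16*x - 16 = (x - 4)*(x^2 + 5*x + 4) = (x - 4)*(x + 1)*(x + 4)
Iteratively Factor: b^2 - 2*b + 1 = (b - 1)*(b - 1)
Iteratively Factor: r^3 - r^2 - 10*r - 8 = (r + 1)*(r^2 - 2*r - 8) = (r + 1)*(r + 2)*(r - 4)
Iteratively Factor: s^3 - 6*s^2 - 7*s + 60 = (s - 4)*(s^2 - 2*s - 15) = (s - 4)*(s + 3)*(s - 5)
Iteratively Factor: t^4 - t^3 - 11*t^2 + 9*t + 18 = (t - 2)*(t^3 + t^2 - 9*t - 9) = (t - 2)*(t + 1)*(t^2 - 9) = (t - 2)*(t + 1)*(t + 3)*(t - 3)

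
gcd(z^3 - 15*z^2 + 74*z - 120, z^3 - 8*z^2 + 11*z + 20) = z^2 - 9*z + 20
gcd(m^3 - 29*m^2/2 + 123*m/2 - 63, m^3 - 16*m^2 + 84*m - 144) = m - 6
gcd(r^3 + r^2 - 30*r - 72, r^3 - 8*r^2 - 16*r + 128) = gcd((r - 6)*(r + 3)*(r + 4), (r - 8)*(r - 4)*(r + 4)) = r + 4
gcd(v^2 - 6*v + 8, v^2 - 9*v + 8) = 1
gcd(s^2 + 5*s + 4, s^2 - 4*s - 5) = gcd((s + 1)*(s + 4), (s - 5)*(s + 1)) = s + 1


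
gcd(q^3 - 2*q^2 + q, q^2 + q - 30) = 1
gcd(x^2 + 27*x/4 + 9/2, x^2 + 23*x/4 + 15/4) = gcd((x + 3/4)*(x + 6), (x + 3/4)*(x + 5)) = x + 3/4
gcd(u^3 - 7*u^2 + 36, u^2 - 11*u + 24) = u - 3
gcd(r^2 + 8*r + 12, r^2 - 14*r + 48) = 1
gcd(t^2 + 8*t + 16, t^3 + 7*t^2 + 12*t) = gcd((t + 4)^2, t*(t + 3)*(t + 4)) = t + 4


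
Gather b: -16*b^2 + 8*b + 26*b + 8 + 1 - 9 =-16*b^2 + 34*b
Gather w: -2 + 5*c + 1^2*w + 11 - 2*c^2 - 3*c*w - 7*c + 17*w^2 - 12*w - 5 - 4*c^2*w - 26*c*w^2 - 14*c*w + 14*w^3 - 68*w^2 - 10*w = -2*c^2 - 2*c + 14*w^3 + w^2*(-26*c - 51) + w*(-4*c^2 - 17*c - 21) + 4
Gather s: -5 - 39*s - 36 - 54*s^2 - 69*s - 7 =-54*s^2 - 108*s - 48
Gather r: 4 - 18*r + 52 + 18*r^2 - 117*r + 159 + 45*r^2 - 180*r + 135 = 63*r^2 - 315*r + 350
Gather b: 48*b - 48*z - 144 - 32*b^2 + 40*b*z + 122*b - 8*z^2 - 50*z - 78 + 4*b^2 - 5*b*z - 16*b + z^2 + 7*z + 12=-28*b^2 + b*(35*z + 154) - 7*z^2 - 91*z - 210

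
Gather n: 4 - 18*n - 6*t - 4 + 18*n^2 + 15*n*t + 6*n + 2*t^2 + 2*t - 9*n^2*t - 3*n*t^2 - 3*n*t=n^2*(18 - 9*t) + n*(-3*t^2 + 12*t - 12) + 2*t^2 - 4*t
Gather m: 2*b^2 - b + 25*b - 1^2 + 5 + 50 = 2*b^2 + 24*b + 54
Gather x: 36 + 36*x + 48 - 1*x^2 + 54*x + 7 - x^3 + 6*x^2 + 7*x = -x^3 + 5*x^2 + 97*x + 91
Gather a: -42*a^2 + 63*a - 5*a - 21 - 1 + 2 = -42*a^2 + 58*a - 20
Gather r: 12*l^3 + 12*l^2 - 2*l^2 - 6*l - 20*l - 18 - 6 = 12*l^3 + 10*l^2 - 26*l - 24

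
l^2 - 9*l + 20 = (l - 5)*(l - 4)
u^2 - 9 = (u - 3)*(u + 3)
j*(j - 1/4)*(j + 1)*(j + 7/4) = j^4 + 5*j^3/2 + 17*j^2/16 - 7*j/16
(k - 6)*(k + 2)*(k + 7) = k^3 + 3*k^2 - 40*k - 84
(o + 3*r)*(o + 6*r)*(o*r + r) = o^3*r + 9*o^2*r^2 + o^2*r + 18*o*r^3 + 9*o*r^2 + 18*r^3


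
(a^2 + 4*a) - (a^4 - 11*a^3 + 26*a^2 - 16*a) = -a^4 + 11*a^3 - 25*a^2 + 20*a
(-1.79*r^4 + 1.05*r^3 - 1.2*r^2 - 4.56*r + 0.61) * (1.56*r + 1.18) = -2.7924*r^5 - 0.4742*r^4 - 0.633*r^3 - 8.5296*r^2 - 4.4292*r + 0.7198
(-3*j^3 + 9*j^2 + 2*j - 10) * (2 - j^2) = 3*j^5 - 9*j^4 - 8*j^3 + 28*j^2 + 4*j - 20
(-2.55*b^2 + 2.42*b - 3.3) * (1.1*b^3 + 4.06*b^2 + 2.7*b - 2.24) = -2.805*b^5 - 7.691*b^4 - 0.689800000000001*b^3 - 1.152*b^2 - 14.3308*b + 7.392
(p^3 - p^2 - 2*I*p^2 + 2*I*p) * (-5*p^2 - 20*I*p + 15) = -5*p^5 + 5*p^4 - 10*I*p^4 - 25*p^3 + 10*I*p^3 + 25*p^2 - 30*I*p^2 + 30*I*p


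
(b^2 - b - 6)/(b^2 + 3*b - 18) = (b + 2)/(b + 6)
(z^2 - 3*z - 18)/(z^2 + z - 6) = (z - 6)/(z - 2)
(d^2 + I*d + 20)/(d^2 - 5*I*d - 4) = (d + 5*I)/(d - I)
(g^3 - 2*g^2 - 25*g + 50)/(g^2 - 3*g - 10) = (g^2 + 3*g - 10)/(g + 2)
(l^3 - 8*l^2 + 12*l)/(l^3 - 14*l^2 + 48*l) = (l - 2)/(l - 8)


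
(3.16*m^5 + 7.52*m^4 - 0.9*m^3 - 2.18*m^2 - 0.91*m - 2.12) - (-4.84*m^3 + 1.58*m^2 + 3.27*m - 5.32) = 3.16*m^5 + 7.52*m^4 + 3.94*m^3 - 3.76*m^2 - 4.18*m + 3.2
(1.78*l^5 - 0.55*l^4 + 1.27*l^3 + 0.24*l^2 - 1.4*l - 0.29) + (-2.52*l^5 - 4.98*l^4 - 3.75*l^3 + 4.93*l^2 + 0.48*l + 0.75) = -0.74*l^5 - 5.53*l^4 - 2.48*l^3 + 5.17*l^2 - 0.92*l + 0.46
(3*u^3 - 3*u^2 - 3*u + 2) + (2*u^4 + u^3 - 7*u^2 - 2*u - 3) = 2*u^4 + 4*u^3 - 10*u^2 - 5*u - 1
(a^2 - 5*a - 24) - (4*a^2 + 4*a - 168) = -3*a^2 - 9*a + 144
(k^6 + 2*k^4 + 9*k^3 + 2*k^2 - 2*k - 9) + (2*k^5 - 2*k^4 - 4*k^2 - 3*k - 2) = k^6 + 2*k^5 + 9*k^3 - 2*k^2 - 5*k - 11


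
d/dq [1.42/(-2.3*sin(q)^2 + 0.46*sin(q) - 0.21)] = (6.532*sin(q) - 0.6532)*cos(q)/(2.3*sin(q)^2 - 0.46*sin(q) + 0.21)^2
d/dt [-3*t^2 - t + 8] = -6*t - 1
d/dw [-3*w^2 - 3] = -6*w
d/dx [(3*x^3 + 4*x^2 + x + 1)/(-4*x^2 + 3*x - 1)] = (-12*x^4 + 18*x^3 + 7*x^2 - 4)/(16*x^4 - 24*x^3 + 17*x^2 - 6*x + 1)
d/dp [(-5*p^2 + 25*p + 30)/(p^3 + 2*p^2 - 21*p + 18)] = 5*(p^4 - 10*p^3 - 7*p^2 - 60*p + 216)/(p^6 + 4*p^5 - 38*p^4 - 48*p^3 + 513*p^2 - 756*p + 324)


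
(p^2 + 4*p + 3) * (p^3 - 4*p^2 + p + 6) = p^5 - 12*p^3 - 2*p^2 + 27*p + 18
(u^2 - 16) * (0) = 0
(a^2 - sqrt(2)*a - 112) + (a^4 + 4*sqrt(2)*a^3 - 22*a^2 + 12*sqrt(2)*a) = a^4 + 4*sqrt(2)*a^3 - 21*a^2 + 11*sqrt(2)*a - 112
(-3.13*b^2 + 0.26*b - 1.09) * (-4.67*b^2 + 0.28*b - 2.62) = 14.6171*b^4 - 2.0906*b^3 + 13.3637*b^2 - 0.9864*b + 2.8558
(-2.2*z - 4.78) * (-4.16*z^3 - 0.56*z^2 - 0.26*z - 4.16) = 9.152*z^4 + 21.1168*z^3 + 3.2488*z^2 + 10.3948*z + 19.8848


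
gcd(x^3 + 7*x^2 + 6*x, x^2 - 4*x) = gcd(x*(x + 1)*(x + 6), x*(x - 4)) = x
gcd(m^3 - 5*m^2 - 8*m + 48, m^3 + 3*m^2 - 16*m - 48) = m^2 - m - 12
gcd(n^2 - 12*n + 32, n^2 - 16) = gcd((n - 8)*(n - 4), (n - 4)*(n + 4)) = n - 4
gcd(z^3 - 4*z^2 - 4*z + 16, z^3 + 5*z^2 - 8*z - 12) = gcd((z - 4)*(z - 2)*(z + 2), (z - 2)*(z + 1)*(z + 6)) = z - 2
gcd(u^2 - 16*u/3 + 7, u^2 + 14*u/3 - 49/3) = u - 7/3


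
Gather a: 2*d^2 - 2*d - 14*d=2*d^2 - 16*d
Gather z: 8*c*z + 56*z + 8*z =z*(8*c + 64)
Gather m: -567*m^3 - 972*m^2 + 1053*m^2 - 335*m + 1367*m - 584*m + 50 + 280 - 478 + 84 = -567*m^3 + 81*m^2 + 448*m - 64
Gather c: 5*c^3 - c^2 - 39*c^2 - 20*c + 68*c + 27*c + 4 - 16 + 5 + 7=5*c^3 - 40*c^2 + 75*c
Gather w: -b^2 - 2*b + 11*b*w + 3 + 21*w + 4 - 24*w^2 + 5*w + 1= -b^2 - 2*b - 24*w^2 + w*(11*b + 26) + 8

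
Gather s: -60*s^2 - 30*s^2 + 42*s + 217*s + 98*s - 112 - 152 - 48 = -90*s^2 + 357*s - 312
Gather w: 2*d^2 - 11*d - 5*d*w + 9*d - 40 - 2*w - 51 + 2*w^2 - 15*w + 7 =2*d^2 - 2*d + 2*w^2 + w*(-5*d - 17) - 84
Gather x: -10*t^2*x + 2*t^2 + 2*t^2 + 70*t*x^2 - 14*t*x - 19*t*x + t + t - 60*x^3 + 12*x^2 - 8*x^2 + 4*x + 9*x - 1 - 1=4*t^2 + 2*t - 60*x^3 + x^2*(70*t + 4) + x*(-10*t^2 - 33*t + 13) - 2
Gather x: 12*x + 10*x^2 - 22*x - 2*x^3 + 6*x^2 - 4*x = -2*x^3 + 16*x^2 - 14*x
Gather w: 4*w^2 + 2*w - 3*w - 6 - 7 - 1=4*w^2 - w - 14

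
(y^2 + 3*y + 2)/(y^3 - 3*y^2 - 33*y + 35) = (y^2 + 3*y + 2)/(y^3 - 3*y^2 - 33*y + 35)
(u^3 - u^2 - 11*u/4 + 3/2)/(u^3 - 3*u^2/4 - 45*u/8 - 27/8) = 2*(2*u^2 - 5*u + 2)/(4*u^2 - 9*u - 9)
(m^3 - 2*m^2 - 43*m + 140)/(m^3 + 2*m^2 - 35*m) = (m - 4)/m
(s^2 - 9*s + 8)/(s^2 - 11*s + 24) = (s - 1)/(s - 3)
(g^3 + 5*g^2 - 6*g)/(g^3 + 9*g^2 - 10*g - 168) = g*(g - 1)/(g^2 + 3*g - 28)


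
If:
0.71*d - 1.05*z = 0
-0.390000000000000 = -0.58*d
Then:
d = 0.67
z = 0.45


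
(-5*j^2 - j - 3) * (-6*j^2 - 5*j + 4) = 30*j^4 + 31*j^3 + 3*j^2 + 11*j - 12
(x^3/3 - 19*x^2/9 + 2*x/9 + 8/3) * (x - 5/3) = x^4/3 - 8*x^3/3 + 101*x^2/27 + 62*x/27 - 40/9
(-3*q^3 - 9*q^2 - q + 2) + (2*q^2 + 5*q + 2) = -3*q^3 - 7*q^2 + 4*q + 4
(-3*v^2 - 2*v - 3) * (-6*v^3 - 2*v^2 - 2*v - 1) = 18*v^5 + 18*v^4 + 28*v^3 + 13*v^2 + 8*v + 3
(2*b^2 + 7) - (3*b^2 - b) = -b^2 + b + 7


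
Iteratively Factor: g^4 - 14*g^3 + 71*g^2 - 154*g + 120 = (g - 4)*(g^3 - 10*g^2 + 31*g - 30) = (g - 4)*(g - 2)*(g^2 - 8*g + 15) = (g - 4)*(g - 3)*(g - 2)*(g - 5)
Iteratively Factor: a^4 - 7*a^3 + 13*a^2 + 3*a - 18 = (a + 1)*(a^3 - 8*a^2 + 21*a - 18) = (a - 3)*(a + 1)*(a^2 - 5*a + 6) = (a - 3)*(a - 2)*(a + 1)*(a - 3)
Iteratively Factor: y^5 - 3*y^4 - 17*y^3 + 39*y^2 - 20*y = (y - 1)*(y^4 - 2*y^3 - 19*y^2 + 20*y) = y*(y - 1)*(y^3 - 2*y^2 - 19*y + 20) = y*(y - 5)*(y - 1)*(y^2 + 3*y - 4) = y*(y - 5)*(y - 1)*(y + 4)*(y - 1)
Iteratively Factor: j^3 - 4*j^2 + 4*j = (j)*(j^2 - 4*j + 4) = j*(j - 2)*(j - 2)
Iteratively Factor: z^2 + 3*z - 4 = (z - 1)*(z + 4)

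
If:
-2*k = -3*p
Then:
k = 3*p/2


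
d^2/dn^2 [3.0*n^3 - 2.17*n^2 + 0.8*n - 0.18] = 18.0*n - 4.34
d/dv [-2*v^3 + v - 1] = 1 - 6*v^2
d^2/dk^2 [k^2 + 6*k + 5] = 2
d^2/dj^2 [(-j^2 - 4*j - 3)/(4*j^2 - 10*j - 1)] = 26*(-8*j^3 - 12*j^2 + 24*j - 21)/(64*j^6 - 480*j^5 + 1152*j^4 - 760*j^3 - 288*j^2 - 30*j - 1)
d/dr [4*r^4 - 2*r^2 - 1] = 16*r^3 - 4*r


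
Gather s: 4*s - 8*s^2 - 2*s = -8*s^2 + 2*s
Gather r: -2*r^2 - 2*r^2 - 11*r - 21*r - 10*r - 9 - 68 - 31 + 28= -4*r^2 - 42*r - 80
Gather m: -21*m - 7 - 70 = -21*m - 77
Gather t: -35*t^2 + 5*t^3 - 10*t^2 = 5*t^3 - 45*t^2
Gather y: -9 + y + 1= y - 8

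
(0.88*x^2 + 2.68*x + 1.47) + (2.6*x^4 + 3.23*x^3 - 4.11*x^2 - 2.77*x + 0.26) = 2.6*x^4 + 3.23*x^3 - 3.23*x^2 - 0.0899999999999999*x + 1.73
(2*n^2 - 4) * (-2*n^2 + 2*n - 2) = -4*n^4 + 4*n^3 + 4*n^2 - 8*n + 8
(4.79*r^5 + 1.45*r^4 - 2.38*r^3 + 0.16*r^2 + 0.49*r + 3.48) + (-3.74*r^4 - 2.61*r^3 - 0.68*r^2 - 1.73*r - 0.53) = 4.79*r^5 - 2.29*r^4 - 4.99*r^3 - 0.52*r^2 - 1.24*r + 2.95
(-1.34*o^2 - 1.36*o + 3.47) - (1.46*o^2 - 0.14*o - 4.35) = -2.8*o^2 - 1.22*o + 7.82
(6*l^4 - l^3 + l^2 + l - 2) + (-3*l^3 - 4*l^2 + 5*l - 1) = 6*l^4 - 4*l^3 - 3*l^2 + 6*l - 3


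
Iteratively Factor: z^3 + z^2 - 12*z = (z - 3)*(z^2 + 4*z) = z*(z - 3)*(z + 4)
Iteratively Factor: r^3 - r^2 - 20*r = (r - 5)*(r^2 + 4*r) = (r - 5)*(r + 4)*(r)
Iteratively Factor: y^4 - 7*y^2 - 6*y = (y - 3)*(y^3 + 3*y^2 + 2*y) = (y - 3)*(y + 1)*(y^2 + 2*y) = y*(y - 3)*(y + 1)*(y + 2)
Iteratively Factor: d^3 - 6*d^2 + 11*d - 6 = (d - 2)*(d^2 - 4*d + 3) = (d - 2)*(d - 1)*(d - 3)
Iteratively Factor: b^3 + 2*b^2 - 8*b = (b - 2)*(b^2 + 4*b) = b*(b - 2)*(b + 4)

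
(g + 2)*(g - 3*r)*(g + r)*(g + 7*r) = g^4 + 5*g^3*r + 2*g^3 - 17*g^2*r^2 + 10*g^2*r - 21*g*r^3 - 34*g*r^2 - 42*r^3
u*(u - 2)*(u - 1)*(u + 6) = u^4 + 3*u^3 - 16*u^2 + 12*u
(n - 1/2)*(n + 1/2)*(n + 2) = n^3 + 2*n^2 - n/4 - 1/2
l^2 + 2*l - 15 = (l - 3)*(l + 5)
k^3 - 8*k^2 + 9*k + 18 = (k - 6)*(k - 3)*(k + 1)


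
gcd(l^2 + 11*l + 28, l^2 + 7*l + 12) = l + 4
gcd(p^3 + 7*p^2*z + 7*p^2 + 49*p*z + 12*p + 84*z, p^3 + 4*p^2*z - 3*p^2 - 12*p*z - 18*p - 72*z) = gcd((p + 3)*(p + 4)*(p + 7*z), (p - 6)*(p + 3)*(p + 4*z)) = p + 3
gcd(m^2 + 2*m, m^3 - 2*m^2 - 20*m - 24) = m + 2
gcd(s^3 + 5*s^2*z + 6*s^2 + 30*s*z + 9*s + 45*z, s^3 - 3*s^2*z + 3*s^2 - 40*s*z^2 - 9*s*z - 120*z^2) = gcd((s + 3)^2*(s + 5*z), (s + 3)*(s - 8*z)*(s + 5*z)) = s^2 + 5*s*z + 3*s + 15*z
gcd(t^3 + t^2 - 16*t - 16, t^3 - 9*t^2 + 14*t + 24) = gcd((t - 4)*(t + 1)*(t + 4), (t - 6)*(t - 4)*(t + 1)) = t^2 - 3*t - 4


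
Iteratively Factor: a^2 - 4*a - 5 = (a + 1)*(a - 5)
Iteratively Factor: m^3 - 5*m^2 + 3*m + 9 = (m + 1)*(m^2 - 6*m + 9) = (m - 3)*(m + 1)*(m - 3)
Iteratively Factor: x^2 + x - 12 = (x + 4)*(x - 3)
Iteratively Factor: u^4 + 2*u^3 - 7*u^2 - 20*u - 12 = (u - 3)*(u^3 + 5*u^2 + 8*u + 4) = (u - 3)*(u + 2)*(u^2 + 3*u + 2) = (u - 3)*(u + 1)*(u + 2)*(u + 2)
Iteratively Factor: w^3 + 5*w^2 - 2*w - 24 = (w + 3)*(w^2 + 2*w - 8) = (w + 3)*(w + 4)*(w - 2)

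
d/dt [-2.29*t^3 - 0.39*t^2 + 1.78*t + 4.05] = -6.87*t^2 - 0.78*t + 1.78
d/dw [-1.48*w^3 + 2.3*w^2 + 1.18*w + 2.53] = -4.44*w^2 + 4.6*w + 1.18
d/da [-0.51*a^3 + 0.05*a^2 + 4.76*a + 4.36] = -1.53*a^2 + 0.1*a + 4.76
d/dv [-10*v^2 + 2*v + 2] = 2 - 20*v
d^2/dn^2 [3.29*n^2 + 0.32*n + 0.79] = 6.58000000000000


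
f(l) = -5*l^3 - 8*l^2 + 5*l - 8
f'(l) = -15*l^2 - 16*l + 5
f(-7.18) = 1394.41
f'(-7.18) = -653.41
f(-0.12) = -8.71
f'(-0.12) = 6.70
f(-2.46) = 5.72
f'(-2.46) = -46.41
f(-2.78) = 23.70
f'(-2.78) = -66.45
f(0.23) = -7.33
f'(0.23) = 0.53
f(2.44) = -116.06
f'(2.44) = -123.34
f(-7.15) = 1374.90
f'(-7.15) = -647.44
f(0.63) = -9.28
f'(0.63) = -11.03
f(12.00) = -9740.00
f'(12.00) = -2347.00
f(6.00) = -1346.00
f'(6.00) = -631.00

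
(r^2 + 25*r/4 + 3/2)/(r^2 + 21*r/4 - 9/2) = (4*r + 1)/(4*r - 3)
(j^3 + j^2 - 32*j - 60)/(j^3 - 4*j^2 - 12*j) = (j + 5)/j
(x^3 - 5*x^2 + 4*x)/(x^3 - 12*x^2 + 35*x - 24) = x*(x - 4)/(x^2 - 11*x + 24)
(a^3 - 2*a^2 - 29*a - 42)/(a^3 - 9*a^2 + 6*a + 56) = (a + 3)/(a - 4)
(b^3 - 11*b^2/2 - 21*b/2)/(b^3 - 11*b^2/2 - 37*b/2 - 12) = b*(b - 7)/(b^2 - 7*b - 8)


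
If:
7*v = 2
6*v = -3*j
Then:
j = -4/7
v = 2/7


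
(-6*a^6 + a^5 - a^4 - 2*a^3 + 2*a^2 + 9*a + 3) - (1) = -6*a^6 + a^5 - a^4 - 2*a^3 + 2*a^2 + 9*a + 2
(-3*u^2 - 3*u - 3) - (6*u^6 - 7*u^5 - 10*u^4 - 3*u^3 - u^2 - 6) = -6*u^6 + 7*u^5 + 10*u^4 + 3*u^3 - 2*u^2 - 3*u + 3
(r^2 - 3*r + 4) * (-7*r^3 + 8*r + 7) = -7*r^5 + 21*r^4 - 20*r^3 - 17*r^2 + 11*r + 28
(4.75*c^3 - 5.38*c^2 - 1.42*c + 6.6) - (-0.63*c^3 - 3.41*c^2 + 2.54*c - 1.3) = 5.38*c^3 - 1.97*c^2 - 3.96*c + 7.9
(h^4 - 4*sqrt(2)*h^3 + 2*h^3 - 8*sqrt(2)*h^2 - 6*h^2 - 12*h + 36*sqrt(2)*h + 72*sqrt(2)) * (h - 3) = h^5 - 4*sqrt(2)*h^4 - h^4 - 12*h^3 + 4*sqrt(2)*h^3 + 6*h^2 + 60*sqrt(2)*h^2 - 36*sqrt(2)*h + 36*h - 216*sqrt(2)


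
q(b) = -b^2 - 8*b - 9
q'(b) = -2*b - 8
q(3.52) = -49.55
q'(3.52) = -15.04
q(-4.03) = 7.00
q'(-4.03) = 0.06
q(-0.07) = -8.44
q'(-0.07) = -7.86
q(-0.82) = -3.11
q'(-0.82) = -6.36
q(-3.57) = 6.82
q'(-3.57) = -0.86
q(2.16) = -30.95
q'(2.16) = -12.32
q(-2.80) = 5.56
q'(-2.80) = -2.40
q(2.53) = -35.64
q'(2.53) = -13.06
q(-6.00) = 3.00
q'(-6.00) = 4.00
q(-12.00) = -57.00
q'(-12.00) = 16.00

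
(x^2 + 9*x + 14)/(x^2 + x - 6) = (x^2 + 9*x + 14)/(x^2 + x - 6)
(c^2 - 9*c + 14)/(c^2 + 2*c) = (c^2 - 9*c + 14)/(c*(c + 2))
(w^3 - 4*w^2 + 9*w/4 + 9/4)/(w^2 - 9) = (w^2 - w - 3/4)/(w + 3)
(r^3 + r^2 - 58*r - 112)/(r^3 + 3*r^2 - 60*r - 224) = (r + 2)/(r + 4)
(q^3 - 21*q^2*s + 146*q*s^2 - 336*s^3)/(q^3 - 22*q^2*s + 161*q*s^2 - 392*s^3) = (q - 6*s)/(q - 7*s)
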